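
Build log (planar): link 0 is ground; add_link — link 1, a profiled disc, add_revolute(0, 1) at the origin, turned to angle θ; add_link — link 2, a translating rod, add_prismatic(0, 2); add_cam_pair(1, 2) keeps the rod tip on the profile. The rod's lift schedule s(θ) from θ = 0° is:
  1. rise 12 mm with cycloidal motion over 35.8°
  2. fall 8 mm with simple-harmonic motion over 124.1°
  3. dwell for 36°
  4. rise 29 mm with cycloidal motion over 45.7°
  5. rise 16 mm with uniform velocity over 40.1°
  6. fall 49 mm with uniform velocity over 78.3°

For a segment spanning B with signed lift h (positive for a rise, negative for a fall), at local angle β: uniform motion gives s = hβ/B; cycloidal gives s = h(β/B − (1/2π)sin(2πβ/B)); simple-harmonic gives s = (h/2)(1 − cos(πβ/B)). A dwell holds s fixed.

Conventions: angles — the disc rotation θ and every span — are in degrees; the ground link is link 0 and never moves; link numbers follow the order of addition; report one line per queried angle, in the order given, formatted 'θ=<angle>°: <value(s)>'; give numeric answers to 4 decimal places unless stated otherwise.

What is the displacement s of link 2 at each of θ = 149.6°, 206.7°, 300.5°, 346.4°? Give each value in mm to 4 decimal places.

seg 1 [0°–35.8°] cycloidal, h=12: full span → s += 12 → s = 12.0000
seg 2 [35.8°–159.9°] simple-harmonic, h=-8: θ=149.6° here. β=113.8, B=124.1. -8/2·(1 − cos(π·0.9170)) = -7.8648 → s = 4.1352
seg 2 [35.8°–159.9°] simple-harmonic, h=-8: full span → s += -8 → s = 4.0000
seg 3 [159.9°–195.9°] dwell: s stays 4.0000
seg 4 [195.9°–241.6°] cycloidal, h=29: θ=206.7° here. β=10.8, B=45.7. 29·(0.2363 − sin(2π·0.2363)/(2π)) = 2.2549 → s = 6.2549
seg 4 [195.9°–241.6°] cycloidal, h=29: full span → s += 29 → s = 33.0000
seg 5 [241.6°–281.7°] uniform, h=16: full span → s += 16 → s = 49.0000
seg 6 [281.7°–360°] uniform, h=-49: θ=300.5° here. β=18.8, B=78.3. -49·18.8/78.3 = -11.7650 → s = 37.2350
seg 6 [281.7°–360°] uniform, h=-49: θ=346.4° here. β=64.7, B=78.3. -49·64.7/78.3 = -40.4891 → s = 8.5109

θ=149.6°: 4.1352
θ=206.7°: 6.2549
θ=300.5°: 37.2350
θ=346.4°: 8.5109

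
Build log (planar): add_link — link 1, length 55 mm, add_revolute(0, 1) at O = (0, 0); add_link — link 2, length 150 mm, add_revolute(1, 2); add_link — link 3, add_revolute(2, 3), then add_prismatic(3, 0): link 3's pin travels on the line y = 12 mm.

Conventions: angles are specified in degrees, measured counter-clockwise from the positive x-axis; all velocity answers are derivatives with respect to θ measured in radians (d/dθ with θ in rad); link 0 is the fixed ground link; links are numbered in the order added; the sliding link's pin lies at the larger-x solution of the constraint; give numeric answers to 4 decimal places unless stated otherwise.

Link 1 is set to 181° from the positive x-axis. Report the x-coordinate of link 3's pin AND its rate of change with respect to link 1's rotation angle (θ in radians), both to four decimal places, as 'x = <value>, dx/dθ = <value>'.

geometry: r = 55 mm, L = 150 mm, e = 12 mm
crank pin P = (r cos θ, r sin θ) = (-54.991623, -0.959882)
h = r sin θ − e = -0.959882 − 12 = -12.959882
x = r cos θ + √(L² − h²) = -54.991623 + 149.439089 = 94.447466
dx/dθ = −r sin θ − h·r cos θ/√(L² − h²) (θ in radians; h = -12.959882) = -3.809184

x = 94.4475, dx/dθ = -3.8092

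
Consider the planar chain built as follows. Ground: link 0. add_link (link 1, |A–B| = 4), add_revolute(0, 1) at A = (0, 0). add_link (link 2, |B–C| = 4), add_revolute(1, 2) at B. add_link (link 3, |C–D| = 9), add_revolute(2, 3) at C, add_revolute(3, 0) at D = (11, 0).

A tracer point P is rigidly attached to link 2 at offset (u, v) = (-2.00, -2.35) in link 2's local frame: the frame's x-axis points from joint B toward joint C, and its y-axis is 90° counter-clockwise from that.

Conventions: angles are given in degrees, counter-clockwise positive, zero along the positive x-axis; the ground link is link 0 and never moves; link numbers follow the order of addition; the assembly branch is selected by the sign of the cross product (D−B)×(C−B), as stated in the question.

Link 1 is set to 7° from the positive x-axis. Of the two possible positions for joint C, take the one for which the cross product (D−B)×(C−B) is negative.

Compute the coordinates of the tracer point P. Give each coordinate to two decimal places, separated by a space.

A=(0,0), D=(11.00,0)
B = A + 4.00·(cos7°, sin7°) = (3.9702, 0.4875)
|BD| = 7.0467
circle(B,4.00) ∩ circle(D,9.00): a=-1.0887, h=3.8490
  candidates: C₊=(3.1503,4.4026) cross=27.123; C₋=(2.6178,-3.2770) cross=-27.123
  branch - wants cross < 0 → take C=(2.6178,-3.2770) (cross=-27.123)
ex = (C−B)/|BC| = (-0.3381,-0.9411); ey = (0.9411,-0.3381)
P = B + -2.00·ex + -2.35·ey = (2.4348,3.1642)

2.43 3.16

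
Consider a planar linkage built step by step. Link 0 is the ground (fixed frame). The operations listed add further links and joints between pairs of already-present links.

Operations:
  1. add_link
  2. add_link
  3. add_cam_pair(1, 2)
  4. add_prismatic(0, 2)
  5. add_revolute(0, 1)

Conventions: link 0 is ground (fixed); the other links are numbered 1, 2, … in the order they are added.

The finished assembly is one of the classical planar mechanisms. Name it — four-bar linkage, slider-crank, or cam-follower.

links: 3 (incl. ground); joints: 1 revolute, 1 prismatic, 1 higher (cam) pair, forming one closed loop
3 links, revolute + prismatic + higher pair in one loop → cam-follower

cam-follower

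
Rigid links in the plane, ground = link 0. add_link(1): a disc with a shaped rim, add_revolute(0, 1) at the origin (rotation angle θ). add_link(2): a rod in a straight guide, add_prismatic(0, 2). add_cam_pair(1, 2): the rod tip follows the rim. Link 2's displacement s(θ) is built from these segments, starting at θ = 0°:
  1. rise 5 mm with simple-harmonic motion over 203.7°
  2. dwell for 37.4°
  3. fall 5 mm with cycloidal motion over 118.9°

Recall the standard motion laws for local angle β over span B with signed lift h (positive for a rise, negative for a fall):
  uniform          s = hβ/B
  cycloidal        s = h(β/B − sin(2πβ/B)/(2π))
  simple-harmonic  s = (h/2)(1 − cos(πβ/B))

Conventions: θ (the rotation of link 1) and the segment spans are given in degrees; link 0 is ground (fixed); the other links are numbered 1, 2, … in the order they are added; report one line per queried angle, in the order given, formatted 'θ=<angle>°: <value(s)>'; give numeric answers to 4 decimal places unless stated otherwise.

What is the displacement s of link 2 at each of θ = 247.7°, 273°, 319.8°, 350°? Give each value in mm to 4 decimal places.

segment 1 (0° to 203.7°, simple-harmonic, h = 5) is passed completely: s = 0.0000 + (5) = 5.0000
segment 2 (203.7° to 241.1°, dwell): s unchanged at 5.0000
θ = 247.7° falls in segment 3 (241.1° to 360°, cycloidal, h = -5): β = 247.7 − 241.1 = 6.6°, B = 118.9°; Δs = -5·(0.0555 − sin(2π·0.0555)/(2π)) = -0.0056; s = 5.0000 − 0.0056 = 4.9944
θ = 273° falls in segment 3 (241.1° to 360°, cycloidal, h = -5): β = 273 − 241.1 = 31.9°, B = 118.9°; Δs = -5·(0.2683 − sin(2π·0.2683)/(2π)) = -0.5509; s = 5.0000 − 0.5509 = 4.4491
θ = 319.8° falls in segment 3 (241.1° to 360°, cycloidal, h = -5): β = 319.8 − 241.1 = 78.7°, B = 118.9°; Δs = -5·(0.6619 − sin(2π·0.6619)/(2π)) = -3.9864; s = 5.0000 − 3.9864 = 1.0136
θ = 350° falls in segment 3 (241.1° to 360°, cycloidal, h = -5): β = 350 − 241.1 = 108.9°, B = 118.9°; Δs = -5·(0.9159 − sin(2π·0.9159)/(2π)) = -4.9807; s = 5.0000 − 4.9807 = 0.0193

θ=247.7°: 4.9944
θ=273°: 4.4491
θ=319.8°: 1.0136
θ=350°: 0.0193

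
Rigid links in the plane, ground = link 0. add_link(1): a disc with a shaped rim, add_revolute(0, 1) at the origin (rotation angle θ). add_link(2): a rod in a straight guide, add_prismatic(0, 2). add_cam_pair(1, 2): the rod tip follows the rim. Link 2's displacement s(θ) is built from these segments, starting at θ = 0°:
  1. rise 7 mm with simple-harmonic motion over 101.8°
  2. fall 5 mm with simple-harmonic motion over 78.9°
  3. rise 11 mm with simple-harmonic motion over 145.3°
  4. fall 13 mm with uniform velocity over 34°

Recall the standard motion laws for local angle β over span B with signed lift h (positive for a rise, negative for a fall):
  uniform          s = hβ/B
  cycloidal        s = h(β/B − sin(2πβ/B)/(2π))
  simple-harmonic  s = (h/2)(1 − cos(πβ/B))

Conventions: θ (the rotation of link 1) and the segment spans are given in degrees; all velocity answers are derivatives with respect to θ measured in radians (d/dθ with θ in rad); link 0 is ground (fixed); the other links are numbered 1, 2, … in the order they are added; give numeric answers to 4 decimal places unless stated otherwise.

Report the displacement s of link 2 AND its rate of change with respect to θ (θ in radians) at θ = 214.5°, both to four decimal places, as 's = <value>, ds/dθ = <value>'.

segment 1 (0° to 101.8°, simple-harmonic, h = 7) is passed completely: s = 0.0000 + (7) = 7.0000
segment 2 (101.8° to 180.7°, simple-harmonic, h = -5) is passed completely: s = 7.0000 + (-5) = 2.0000
θ = 214.5° falls in segment 3 (180.7° to 326°, simple-harmonic, h = 11): β = 214.5 − 180.7 = 33.8°, B = 145.3°; Δs = 11/2·(1 − cos(π·0.2326)) = 1.4045; s = 2.0000 + 1.4045 = 3.4045
velocity in seg [180.7°–326°] (simple-harmonic), θ in radians: β = 33.8° = 0.5899 rad, B = 145.3° = 2.5360 rad; ds/dθ = (πh/(2B)) sin(πβ/B) = (π·11/(2·2.5360)) sin(π·0.2326) = 4.547790 mm/rad

s = 3.4045, ds/dθ = 4.5478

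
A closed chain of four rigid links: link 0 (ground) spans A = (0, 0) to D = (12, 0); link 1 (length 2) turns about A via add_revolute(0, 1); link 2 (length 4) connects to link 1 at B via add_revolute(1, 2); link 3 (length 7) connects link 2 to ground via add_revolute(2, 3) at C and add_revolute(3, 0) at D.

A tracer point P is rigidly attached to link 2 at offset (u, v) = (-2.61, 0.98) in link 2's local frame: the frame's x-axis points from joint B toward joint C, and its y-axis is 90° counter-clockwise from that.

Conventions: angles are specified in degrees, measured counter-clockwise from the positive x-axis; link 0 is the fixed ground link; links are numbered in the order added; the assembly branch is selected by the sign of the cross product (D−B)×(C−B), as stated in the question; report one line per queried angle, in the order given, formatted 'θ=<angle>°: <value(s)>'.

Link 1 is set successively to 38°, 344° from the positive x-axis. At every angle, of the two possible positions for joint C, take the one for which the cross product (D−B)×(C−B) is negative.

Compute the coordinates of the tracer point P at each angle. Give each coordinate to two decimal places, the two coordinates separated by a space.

A=(0,0), D=(12.00,0)
θ=38°: B = A + 2.00·(cos38°, sin38°) = (1.5760, 1.2313)
θ=38°: |BD| = 10.4965
θ=38°: circle(B,4.00) ∩ circle(D,7.00): a=3.6763, h=1.5764
θ=38°:   candidates: C₊=(5.4118,2.3656) cross=16.547; C₋=(5.0420,-0.7655) cross=-16.547
θ=38°:   branch - wants cross < 0 → take C=(5.0420,-0.7655) (cross=-16.547)
θ=38°: ex = (C−B)/|BC| = (0.8665,-0.4992); ey = (0.4992,0.8665)
θ=38°: P = B + -2.61·ex + 0.98·ey = (-0.1963,3.3834)
θ=344°: B = A + 2.00·(cos344°, sin344°) = (1.9225, -0.5513)
θ=344°: |BD| = 10.0925
θ=344°: circle(B,4.00) ∩ circle(D,7.00): a=3.4114, h=2.0886
θ=344°:   candidates: C₊=(5.2147,1.7206) cross=21.080; C₋=(5.4429,-2.4504) cross=-21.080
θ=344°:   branch - wants cross < 0 → take C=(5.4429,-2.4504) (cross=-21.080)
θ=344°: ex = (C−B)/|BC| = (0.8801,-0.4748); ey = (0.4748,0.8801)
θ=344°: P = B + -2.61·ex + 0.98·ey = (0.0908,1.5504)

θ=38°: -0.20 3.38
θ=344°: 0.09 1.55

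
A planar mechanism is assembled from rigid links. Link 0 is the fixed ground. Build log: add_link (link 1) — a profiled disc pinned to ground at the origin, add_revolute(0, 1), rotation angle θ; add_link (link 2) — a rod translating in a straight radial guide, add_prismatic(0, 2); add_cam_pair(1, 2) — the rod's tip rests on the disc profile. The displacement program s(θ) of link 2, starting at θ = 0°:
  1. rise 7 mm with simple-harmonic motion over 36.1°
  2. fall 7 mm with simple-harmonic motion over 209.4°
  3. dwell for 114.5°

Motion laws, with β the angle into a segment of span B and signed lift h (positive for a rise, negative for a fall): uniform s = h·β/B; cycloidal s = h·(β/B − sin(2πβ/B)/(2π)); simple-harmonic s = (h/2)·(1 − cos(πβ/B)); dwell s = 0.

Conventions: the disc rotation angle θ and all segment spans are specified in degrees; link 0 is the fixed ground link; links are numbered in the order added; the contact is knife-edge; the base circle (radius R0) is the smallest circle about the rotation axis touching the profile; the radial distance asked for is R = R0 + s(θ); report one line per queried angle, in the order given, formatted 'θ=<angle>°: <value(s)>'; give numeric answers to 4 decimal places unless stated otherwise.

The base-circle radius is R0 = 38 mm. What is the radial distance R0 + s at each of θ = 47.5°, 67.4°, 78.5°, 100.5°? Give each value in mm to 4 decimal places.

seg 1 [0°–36.1°] simple-harmonic, h=7: full span → s += 7 → s = 7.0000
seg 2 [36.1°–245.5°] simple-harmonic, h=-7: θ=47.5° here. β=11.4, B=209.4. -7/2·(1 − cos(π·0.0544)) = -0.0511 → s = 6.9489
seg 2 [36.1°–245.5°] simple-harmonic, h=-7: θ=67.4° here. β=31.3, B=209.4. -7/2·(1 − cos(π·0.1495)) = -0.3789 → s = 6.6211
seg 2 [36.1°–245.5°] simple-harmonic, h=-7: θ=78.5° here. β=42.4, B=209.4. -7/2·(1 − cos(π·0.2025)) = -0.6846 → s = 6.3154
seg 2 [36.1°–245.5°] simple-harmonic, h=-7: θ=100.5° here. β=64.4, B=209.4. -7/2·(1 − cos(π·0.3075)) = -1.5104 → s = 5.4896
θ=47.5°: R = R0 + s = 38 + 6.9489 = 44.9489
θ=67.4°: R = R0 + s = 38 + 6.6211 = 44.6211
θ=78.5°: R = R0 + s = 38 + 6.3154 = 44.3154
θ=100.5°: R = R0 + s = 38 + 5.4896 = 43.4896

θ=47.5°: 44.9489
θ=67.4°: 44.6211
θ=78.5°: 44.3154
θ=100.5°: 43.4896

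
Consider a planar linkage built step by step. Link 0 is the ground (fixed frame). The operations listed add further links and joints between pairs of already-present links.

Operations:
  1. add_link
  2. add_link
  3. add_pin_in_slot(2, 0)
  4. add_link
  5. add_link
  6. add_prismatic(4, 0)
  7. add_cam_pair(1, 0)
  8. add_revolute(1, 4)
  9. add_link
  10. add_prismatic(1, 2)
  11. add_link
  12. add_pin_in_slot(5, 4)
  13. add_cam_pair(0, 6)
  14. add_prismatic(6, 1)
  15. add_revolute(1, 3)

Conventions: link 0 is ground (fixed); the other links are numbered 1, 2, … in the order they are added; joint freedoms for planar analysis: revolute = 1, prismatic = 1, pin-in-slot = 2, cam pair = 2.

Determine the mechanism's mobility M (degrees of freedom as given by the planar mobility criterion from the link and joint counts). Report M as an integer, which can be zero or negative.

(L,J1,J2)=(1,0,0); link0 fixed
link1: (2,0,0)
link2: (3,0,0)
PS 2-0 [J2]: (3,0,1)
link3: (4,0,1)
link4: (5,0,1)
P 4-0 [J1]: (5,1,1)
C 1-0 [J2]: (5,1,2)
R 1-4 [J1]: (5,2,2)
link5: (6,2,2)
P 1-2 [J1]: (6,3,2)
link6: (7,3,2)
PS 5-4 [J2]: (7,3,3)
C 0-6 [J2]: (7,3,4)
P 6-1 [J1]: (7,4,4)
R 1-3 [J1]: (7,5,4)
Grübler: 3·6 − 2·5 − 4 = 4

M = 4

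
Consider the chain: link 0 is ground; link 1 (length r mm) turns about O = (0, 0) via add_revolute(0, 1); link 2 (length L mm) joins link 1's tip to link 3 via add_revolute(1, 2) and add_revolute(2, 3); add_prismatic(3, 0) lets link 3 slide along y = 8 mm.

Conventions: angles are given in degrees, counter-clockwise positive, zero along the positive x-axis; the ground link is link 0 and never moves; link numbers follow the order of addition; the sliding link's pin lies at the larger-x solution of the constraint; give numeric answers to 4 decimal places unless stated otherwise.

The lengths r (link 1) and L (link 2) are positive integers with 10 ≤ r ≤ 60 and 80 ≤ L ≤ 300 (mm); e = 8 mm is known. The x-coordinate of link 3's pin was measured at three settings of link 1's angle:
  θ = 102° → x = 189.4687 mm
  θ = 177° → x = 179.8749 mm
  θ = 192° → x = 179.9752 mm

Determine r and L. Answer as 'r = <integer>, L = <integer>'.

constraint per measurement: (x − r cos θ)² + (r sin θ − e)² = L²
subtracting the θ₁ and θ₂ equations cancels the r² and L² terms:
r = (x₁² − x₂²) / (2[(x₁cos θ₁ + e sin θ₁) − (x₂cos θ₂ + e sin θ₂)]) = 12.0000 → r = 12
L² = (x₁ − r cos θ₁)² + (r sin θ₁ − e)² = 36864.0101 → L = 192.0000 → L = 192
check at θ₃=192°: x = 179.9752 (printed 179.9752) ✓

r = 12, L = 192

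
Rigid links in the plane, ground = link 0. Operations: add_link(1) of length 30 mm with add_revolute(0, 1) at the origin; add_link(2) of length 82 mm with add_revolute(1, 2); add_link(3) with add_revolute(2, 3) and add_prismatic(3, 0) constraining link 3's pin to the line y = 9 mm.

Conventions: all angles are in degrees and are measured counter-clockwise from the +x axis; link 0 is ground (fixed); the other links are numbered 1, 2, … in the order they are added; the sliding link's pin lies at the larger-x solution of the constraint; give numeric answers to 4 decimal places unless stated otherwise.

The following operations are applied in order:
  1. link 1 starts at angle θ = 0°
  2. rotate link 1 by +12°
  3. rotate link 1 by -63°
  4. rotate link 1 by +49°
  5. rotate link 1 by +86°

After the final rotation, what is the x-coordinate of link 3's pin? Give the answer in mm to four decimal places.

geometry: r = 30 mm, L = 82 mm, e = 9 mm; θ starts at 0°
rotate link 1 by +12°: θ ← 0° +12° = 12°
rotate link 1 by -63°: θ ← 12° -63° = -51°
rotate link 1 by +49°: θ ← -51° +49° = -2°
rotate link 1 by +86°: θ ← -2° +86° = 84°
crank pin P = (r cos θ, r sin θ) = (3.135854, 29.835657)
h = r sin θ − e = 29.835657 − 9 = 20.835657
x = r cos θ + √(L² − h²) = 3.135854 + 79.308735 = 82.444589

82.4446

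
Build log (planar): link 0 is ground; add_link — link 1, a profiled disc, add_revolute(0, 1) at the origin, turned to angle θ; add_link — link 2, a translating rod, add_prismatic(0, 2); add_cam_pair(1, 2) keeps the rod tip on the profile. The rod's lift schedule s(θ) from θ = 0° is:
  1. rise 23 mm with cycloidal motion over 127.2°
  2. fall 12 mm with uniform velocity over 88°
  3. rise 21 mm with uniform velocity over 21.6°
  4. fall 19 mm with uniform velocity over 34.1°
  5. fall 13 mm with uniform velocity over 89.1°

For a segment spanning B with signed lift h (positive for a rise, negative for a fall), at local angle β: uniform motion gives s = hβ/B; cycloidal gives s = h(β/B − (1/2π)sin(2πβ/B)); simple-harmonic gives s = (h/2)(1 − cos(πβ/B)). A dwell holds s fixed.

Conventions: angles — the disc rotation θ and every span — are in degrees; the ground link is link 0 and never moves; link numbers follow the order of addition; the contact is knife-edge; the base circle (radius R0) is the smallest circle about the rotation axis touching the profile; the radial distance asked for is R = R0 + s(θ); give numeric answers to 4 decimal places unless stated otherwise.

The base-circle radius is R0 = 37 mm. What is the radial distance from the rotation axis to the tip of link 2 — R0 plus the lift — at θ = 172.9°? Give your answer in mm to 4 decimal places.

seg 1 [0°–127.2°] cycloidal, h=23: full span → s += 23 → s = 23.0000
seg 2 [127.2°–215.2°] uniform, h=-12: θ=172.9° here. β=45.7, B=88. -12·45.7/88 = -6.2318 → s = 16.7682
R = R0 + s = 37 + 16.7682 = 53.7682

53.7682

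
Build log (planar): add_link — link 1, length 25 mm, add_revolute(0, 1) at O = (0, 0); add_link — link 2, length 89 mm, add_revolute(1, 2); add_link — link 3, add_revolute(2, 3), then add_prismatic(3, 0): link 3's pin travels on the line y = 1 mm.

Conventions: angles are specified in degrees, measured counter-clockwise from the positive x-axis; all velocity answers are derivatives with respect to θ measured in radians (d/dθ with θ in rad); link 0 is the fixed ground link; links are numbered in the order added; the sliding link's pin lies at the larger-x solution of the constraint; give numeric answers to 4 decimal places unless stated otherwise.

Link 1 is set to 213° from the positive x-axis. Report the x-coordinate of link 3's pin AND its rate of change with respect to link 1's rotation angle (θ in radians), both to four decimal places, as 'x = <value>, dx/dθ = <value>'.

geometry: r = 25 mm, L = 89 mm, e = 1 mm
crank pin P = (r cos θ, r sin θ) = (-20.966764, -13.615976)
h = r sin θ − e = -13.615976 − 1 = -14.615976
x = r cos θ + √(L² − h²) = -20.966764 + 87.791647 = 66.824883
dx/dθ = −r sin θ − h·r cos θ/√(L² − h²) (θ in radians; h = -14.615976) = 10.125328

x = 66.8249, dx/dθ = 10.1253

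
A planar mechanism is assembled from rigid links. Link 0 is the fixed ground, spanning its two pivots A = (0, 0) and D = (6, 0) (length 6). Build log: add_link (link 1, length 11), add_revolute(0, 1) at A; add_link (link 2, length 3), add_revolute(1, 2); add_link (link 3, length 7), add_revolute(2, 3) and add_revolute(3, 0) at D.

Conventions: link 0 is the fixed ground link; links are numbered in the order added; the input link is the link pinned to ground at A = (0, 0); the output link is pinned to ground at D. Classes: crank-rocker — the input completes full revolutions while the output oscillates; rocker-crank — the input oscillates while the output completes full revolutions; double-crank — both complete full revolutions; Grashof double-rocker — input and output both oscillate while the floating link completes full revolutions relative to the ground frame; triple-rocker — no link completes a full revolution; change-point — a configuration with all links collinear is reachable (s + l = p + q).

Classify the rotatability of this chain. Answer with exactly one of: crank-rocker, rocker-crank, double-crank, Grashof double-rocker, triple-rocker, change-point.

lengths: ground=6, input=11, coupler=3, output=7
sorted: s=3 (shortest), l=11 (longest), p+q=13
s + l = 14 vs p + q = 13
s + l > p + q → non-Grashof → no link fully rotates → triple-rocker

triple-rocker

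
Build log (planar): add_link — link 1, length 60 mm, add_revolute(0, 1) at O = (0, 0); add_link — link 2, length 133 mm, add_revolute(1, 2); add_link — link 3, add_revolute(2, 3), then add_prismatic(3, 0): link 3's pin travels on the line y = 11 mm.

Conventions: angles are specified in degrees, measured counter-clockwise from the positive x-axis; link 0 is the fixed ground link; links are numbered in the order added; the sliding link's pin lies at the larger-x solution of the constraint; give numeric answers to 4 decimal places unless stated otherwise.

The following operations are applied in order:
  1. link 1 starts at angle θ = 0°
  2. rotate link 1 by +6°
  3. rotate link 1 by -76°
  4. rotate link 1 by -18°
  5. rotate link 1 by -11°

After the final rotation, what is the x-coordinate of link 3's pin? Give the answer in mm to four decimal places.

geometry: r = 60 mm, L = 133 mm, e = 11 mm; θ starts at 0°
rotate link 1 by +6°: θ ← 0° +6° = 6°
rotate link 1 by -76°: θ ← 6° -76° = -70°
rotate link 1 by -18°: θ ← -70° -18° = -88°
rotate link 1 by -11°: θ ← -88° -11° = -99°
crank pin P = (r cos θ, r sin θ) = (-9.386068, -59.261300)
h = r sin θ − e = -59.261300 − 11 = -70.261300
x = r cos θ + √(L² − h²) = -9.386068 + 112.926302 = 103.540234

103.5402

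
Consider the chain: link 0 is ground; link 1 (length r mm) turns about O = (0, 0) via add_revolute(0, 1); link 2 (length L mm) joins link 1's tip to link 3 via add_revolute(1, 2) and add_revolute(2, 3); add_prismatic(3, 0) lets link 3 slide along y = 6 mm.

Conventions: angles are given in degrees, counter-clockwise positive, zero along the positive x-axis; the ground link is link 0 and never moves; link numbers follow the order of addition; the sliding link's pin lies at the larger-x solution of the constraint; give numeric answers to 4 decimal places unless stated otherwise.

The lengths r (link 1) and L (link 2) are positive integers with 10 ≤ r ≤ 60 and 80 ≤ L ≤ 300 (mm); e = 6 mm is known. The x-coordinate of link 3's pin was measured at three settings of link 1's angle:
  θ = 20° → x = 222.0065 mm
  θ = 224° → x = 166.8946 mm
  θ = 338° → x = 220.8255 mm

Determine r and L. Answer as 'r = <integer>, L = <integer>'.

constraint per measurement: (x − r cos θ)² + (r sin θ − e)² = L²
subtracting the θ₁ and θ₂ equations cancels the r² and L² terms:
r = (x₁² − x₂²) / (2[(x₁cos θ₁ + e sin θ₁) − (x₂cos θ₂ + e sin θ₂)]) = 32.0000 → r = 32
L² = (x₁ − r cos θ₁)² + (r sin θ₁ − e)² = 36864.0066 → L = 192.0000 → L = 192
check at θ₃=338°: x = 220.8255 (printed 220.8255) ✓

r = 32, L = 192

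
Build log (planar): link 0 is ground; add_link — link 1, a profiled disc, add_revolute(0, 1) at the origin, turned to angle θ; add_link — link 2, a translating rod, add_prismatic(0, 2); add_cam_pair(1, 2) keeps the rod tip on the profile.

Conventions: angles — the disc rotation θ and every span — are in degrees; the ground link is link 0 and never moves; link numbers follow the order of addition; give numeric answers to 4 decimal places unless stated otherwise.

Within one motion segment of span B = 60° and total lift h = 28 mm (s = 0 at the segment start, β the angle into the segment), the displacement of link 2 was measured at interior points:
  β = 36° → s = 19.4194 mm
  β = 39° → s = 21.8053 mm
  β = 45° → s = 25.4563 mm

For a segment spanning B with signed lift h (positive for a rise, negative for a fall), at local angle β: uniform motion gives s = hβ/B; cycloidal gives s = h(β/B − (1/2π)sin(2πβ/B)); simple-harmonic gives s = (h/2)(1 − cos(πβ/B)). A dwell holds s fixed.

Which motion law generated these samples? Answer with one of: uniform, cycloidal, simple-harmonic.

candidates at β/B = r: uniform s = h·r (linear in β); cycloidal s = h·(r − sin(2πr)/(2π)); simple-harmonic s = (h/2)(1 − cos(πr))
β=36°: printed 19.4194 | uniform 16.8000, cycloidal 19.4194, simple-harmonic 18.3262
β=39°: printed 21.8053 | uniform 18.2000, cycloidal 21.8053, simple-harmonic 20.3559
β=45°: printed 25.4563 | uniform 21.0000, cycloidal 25.4563, simple-harmonic 23.8995
only one law matches every sample → cycloidal

cycloidal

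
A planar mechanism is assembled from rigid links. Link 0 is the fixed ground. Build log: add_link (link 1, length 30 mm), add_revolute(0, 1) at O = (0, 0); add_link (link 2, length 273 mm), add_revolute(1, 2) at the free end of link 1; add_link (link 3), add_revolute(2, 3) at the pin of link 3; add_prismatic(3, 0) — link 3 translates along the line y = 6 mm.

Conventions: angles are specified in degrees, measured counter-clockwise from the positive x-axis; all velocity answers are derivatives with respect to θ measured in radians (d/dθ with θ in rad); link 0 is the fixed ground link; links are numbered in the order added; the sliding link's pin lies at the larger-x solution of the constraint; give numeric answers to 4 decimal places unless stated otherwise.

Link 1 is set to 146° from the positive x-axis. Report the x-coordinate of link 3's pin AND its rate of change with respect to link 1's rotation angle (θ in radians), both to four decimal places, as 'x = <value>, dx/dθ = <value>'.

geometry: r = 30 mm, L = 273 mm, e = 6 mm
crank pin P = (r cos θ, r sin θ) = (-24.871127, 16.775787)
h = r sin θ − e = 16.775787 − 6 = 10.775787
x = r cos θ + √(L² − h²) = -24.871127 + 272.787248 = 247.916120
dx/dθ = −r sin θ − h·r cos θ/√(L² − h²) (θ in radians; h = 10.775787) = -15.793315

x = 247.9161, dx/dθ = -15.7933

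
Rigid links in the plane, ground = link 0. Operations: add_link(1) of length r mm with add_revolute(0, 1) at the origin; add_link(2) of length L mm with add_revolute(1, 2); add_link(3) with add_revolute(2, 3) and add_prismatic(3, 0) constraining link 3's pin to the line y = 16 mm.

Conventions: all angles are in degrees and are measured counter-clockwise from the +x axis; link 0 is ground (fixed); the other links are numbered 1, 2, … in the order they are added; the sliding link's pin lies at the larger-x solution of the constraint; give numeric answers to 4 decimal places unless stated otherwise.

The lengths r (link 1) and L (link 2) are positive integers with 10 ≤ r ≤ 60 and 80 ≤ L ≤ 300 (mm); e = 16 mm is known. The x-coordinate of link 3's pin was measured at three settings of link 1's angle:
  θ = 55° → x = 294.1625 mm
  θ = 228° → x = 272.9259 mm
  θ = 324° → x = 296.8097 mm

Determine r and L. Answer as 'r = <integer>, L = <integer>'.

constraint per measurement: (x − r cos θ)² + (r sin θ − e)² = L²
subtracting the θ₁ and θ₂ equations cancels the r² and L² terms:
r = (x₁² − x₂²) / (2[(x₁cos θ₁ + e sin θ₁) − (x₂cos θ₂ + e sin θ₂)]) = 16.0000 → r = 16
L² = (x₁ − r cos θ₁)² + (r sin θ₁ − e)² = 81224.9808 → L = 285.0000 → L = 285
check at θ₃=324°: x = 296.8097 (printed 296.8097) ✓

r = 16, L = 285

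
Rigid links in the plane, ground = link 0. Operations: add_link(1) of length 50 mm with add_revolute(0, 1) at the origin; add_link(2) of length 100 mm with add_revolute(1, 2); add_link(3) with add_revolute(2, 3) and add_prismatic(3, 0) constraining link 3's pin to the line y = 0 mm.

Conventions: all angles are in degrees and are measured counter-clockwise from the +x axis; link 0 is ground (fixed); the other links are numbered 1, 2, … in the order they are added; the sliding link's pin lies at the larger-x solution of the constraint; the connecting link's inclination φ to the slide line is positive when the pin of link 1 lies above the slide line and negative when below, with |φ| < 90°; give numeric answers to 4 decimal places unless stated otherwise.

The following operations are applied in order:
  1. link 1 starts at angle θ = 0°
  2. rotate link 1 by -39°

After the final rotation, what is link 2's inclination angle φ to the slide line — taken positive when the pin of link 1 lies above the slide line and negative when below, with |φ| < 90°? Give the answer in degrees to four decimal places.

geometry: r = 50 mm, L = 100 mm, e = 0 mm; θ starts at 0°
rotate link 1 by -39°: θ ← 0° -39° = -39°
h = r sin θ − e = -31.466020 − 0 = -31.466020
sin φ = h / L = -31.466020 / 100 = -0.31466020
φ = arcsin(-0.31466020) = -18.340301°

-18.3403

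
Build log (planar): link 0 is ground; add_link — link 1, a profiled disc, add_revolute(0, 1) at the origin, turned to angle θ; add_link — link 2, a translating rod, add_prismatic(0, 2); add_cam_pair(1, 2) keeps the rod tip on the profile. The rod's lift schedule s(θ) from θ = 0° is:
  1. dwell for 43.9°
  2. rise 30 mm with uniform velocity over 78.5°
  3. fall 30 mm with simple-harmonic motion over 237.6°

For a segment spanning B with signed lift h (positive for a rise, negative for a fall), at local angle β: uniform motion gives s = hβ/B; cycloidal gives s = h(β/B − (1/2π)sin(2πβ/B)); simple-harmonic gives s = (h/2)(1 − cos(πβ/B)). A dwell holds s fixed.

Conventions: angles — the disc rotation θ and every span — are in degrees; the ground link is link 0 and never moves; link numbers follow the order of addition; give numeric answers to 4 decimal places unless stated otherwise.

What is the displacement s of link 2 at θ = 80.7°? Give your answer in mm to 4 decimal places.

seg 1 [0°–43.9°] dwell: s stays 0.0000
seg 2 [43.9°–122.4°] uniform, h=30: θ=80.7° here. β=36.8, B=78.5. 30·36.8/78.5 = 14.0637 → s = 14.0637

14.0637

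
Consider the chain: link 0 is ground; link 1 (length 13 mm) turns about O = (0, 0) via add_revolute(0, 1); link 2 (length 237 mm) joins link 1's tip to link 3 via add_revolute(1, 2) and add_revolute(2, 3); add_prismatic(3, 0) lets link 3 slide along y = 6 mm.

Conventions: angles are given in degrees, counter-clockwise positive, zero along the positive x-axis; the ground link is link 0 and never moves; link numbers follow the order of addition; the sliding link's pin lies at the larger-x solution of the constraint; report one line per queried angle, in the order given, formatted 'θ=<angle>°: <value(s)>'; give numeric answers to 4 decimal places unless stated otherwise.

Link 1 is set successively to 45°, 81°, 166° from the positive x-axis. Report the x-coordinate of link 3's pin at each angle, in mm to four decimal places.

geometry: r = 13 mm, L = 237 mm, e = 6 mm
θ=45°: crank pin P = (r cos θ, r sin θ) = (9.192388, 9.192388)
θ=45°: h = r sin θ − e = 9.192388 − 6 = 3.192388
θ=45°: x = r cos θ + √(L² − h²) = 9.192388 + 236.978498 = 246.170886
θ=81°: crank pin P = (r cos θ, r sin θ) = (2.033648, 12.839948)
θ=81°: h = r sin θ − e = 12.839948 − 6 = 6.839948
θ=81°: x = r cos θ + √(L² − h²) = 2.033648 + 236.901277 = 238.934925
θ=166°: crank pin P = (r cos θ, r sin θ) = (-12.613844, 3.144985)
θ=166°: h = r sin θ − e = 3.144985 − 6 = -2.855015
θ=166°: x = r cos θ + √(L² − h²) = -12.613844 + 236.982803 = 224.368958

θ=45°: 246.1709
θ=81°: 238.9349
θ=166°: 224.3690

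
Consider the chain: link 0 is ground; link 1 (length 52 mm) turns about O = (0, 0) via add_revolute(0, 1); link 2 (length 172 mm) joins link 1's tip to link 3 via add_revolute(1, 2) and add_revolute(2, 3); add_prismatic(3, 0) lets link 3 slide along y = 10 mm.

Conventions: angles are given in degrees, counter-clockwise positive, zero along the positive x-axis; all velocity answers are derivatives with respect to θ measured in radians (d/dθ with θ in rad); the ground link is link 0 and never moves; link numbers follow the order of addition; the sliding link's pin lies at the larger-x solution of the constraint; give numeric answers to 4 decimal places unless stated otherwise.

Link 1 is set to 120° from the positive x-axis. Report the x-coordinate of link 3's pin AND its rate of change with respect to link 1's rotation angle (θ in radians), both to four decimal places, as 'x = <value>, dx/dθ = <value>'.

geometry: r = 52 mm, L = 172 mm, e = 10 mm
crank pin P = (r cos θ, r sin θ) = (-26.000000, 45.033321)
h = r sin θ − e = 45.033321 − 10 = 35.033321
x = r cos θ + √(L² − h²) = -26.000000 + 168.394378 = 142.394378
dx/dθ = −r sin θ − h·r cos θ/√(L² − h²) (θ in radians; h = 35.033321) = -39.624195

x = 142.3944, dx/dθ = -39.6242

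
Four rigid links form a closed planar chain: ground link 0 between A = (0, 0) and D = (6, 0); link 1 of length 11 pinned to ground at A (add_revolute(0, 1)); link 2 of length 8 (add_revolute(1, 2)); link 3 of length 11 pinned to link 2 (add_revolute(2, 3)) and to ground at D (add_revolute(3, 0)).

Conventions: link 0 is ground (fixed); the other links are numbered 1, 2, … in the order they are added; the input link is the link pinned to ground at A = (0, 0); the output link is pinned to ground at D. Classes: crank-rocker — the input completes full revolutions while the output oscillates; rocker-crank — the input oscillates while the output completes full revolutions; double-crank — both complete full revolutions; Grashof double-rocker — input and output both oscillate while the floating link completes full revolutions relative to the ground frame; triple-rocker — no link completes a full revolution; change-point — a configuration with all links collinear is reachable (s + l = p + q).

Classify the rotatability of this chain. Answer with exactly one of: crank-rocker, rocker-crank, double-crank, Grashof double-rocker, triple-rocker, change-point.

lengths: ground=6, input=11, coupler=8, output=11
sorted: s=6 (shortest), l=11 (longest), p+q=19
s + l = 17 vs p + q = 19
s + l < p + q (Grashof) with shortest = ground link → double-crank

double-crank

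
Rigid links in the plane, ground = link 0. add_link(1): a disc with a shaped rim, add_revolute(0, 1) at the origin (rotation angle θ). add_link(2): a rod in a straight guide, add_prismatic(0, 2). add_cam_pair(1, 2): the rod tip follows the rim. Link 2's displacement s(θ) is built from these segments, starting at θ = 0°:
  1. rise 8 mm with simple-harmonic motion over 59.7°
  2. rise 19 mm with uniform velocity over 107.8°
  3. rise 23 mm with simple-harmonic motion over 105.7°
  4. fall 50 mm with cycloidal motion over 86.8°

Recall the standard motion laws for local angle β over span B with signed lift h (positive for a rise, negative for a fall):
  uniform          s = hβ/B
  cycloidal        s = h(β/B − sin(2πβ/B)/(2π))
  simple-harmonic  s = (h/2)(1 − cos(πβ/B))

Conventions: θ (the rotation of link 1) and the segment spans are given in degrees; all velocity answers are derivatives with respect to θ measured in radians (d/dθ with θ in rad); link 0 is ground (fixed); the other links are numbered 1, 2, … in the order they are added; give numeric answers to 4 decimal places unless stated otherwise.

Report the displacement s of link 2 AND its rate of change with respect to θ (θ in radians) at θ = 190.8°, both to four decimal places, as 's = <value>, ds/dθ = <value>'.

segment 1 (0° to 59.7°, simple-harmonic, h = 8) is passed completely: s = 0.0000 + (8) = 8.0000
segment 2 (59.7° to 167.5°, uniform, h = 19) is passed completely: s = 8.0000 + (19) = 27.0000
θ = 190.8° falls in segment 3 (167.5° to 273.2°, simple-harmonic, h = 23): β = 190.8 − 167.5 = 23.3°, B = 105.7°; Δs = 23/2·(1 − cos(π·0.2204)) = 2.6491; s = 27.0000 + 2.6491 = 29.6491
velocity in seg [167.5°–273.2°] (simple-harmonic), θ in radians: β = 23.3° = 0.4067 rad, B = 105.7° = 1.8448 rad; ds/dθ = (πh/(2B)) sin(πβ/B) = (π·23/(2·1.8448)) sin(π·0.2204) = 12.503756 mm/rad

s = 29.6491, ds/dθ = 12.5038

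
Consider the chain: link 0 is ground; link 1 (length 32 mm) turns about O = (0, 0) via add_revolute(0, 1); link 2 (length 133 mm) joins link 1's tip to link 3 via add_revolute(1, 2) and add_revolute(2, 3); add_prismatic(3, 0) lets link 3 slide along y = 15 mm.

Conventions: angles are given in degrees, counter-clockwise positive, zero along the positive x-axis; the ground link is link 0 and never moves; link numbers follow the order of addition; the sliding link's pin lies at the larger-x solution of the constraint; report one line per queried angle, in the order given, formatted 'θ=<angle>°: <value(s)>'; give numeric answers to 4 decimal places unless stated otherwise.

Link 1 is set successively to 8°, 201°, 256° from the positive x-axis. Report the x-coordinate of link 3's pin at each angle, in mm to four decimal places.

geometry: r = 32 mm, L = 133 mm, e = 15 mm
θ=8°: crank pin P = (r cos θ, r sin θ) = (31.688578, 4.453539)
θ=8°: h = r sin θ − e = 4.453539 − 15 = -10.546461
θ=8°: x = r cos θ + √(L² − h²) = 31.688578 + 132.581191 = 164.269769
θ=201°: crank pin P = (r cos θ, r sin θ) = (-29.874574, -11.467774)
θ=201°: h = r sin θ − e = -11.467774 − 15 = -26.467774
θ=201°: x = r cos θ + √(L² − h²) = -29.874574 + 130.339775 = 100.465201
θ=256°: crank pin P = (r cos θ, r sin θ) = (-7.741501, -31.049463)
θ=256°: h = r sin θ − e = -31.049463 − 15 = -46.049463
θ=256°: x = r cos θ + √(L² − h²) = -7.741501 + 124.773583 = 117.032082

θ=8°: 164.2698
θ=201°: 100.4652
θ=256°: 117.0321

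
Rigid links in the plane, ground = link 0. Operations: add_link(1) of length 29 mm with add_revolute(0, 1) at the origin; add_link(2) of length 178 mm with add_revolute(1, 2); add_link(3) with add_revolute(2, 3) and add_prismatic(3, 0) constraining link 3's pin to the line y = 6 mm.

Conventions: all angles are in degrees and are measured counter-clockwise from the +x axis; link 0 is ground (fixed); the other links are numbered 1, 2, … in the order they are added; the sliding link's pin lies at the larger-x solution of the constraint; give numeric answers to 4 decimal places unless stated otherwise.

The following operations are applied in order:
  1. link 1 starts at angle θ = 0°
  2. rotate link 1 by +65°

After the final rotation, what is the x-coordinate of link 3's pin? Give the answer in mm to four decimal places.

geometry: r = 29 mm, L = 178 mm, e = 6 mm; θ starts at 0°
rotate link 1 by +65°: θ ← 0° +65° = 65°
crank pin P = (r cos θ, r sin θ) = (12.255930, 26.282926)
h = r sin θ − e = 26.282926 − 6 = 20.282926
x = r cos θ + √(L² − h²) = 12.255930 + 176.840614 = 189.096544

189.0965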